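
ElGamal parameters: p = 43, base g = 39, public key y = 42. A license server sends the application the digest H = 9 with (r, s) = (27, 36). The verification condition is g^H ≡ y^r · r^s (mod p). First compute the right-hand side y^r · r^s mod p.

Squares mod 43: 42^1≡42, 42^2≡1, 42^4≡1, 42^8≡1, 42^16≡1
27 = 16 + 8 + 2 + 1, so 42^27 ≡ 1·1·1·42 ≡ 42 (mod 43)
Squares mod 43: 27^1≡27, 27^2≡41, 27^4≡4, 27^8≡16, 27^16≡41, 27^32≡4
36 = 32 + 4, so 27^36 ≡ 4·4 ≡ 16 (mod 43)
y^r · r^s ≡ 42·16 = 672 ≡ 27 (mod 43)

27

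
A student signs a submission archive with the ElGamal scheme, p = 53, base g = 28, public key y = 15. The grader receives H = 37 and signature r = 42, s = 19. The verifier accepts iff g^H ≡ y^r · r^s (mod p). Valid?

yes

Left side g^H mod p:
28^37 mod 53 = 24
Right side y^r · r^s mod p:
15^42 mod 53 = 36
42^19 mod 53 = 36
36·36 = 1296 ≡ 24 (mod 53)
24 ≡ 24 (mod 53), so the signature is genuine.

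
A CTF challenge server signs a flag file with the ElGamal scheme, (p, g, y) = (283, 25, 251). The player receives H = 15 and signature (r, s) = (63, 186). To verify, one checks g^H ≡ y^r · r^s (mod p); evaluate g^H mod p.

25^15 mod 283 = 51

51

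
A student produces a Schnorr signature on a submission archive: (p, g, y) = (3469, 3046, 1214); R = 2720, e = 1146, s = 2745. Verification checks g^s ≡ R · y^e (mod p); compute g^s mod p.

2573

Squares mod 3469: 3046^1≡3046, 3046^2≡2010, 3046^4≡2184, 3046^8≡3450, 3046^16≡361, 3046^32≡1968, 3046^64≡1620, 3046^128≡1836, 3046^256≡2497, 3046^512≡1216, 3046^1024≡862, 3046^2048≡678
2745 = 2048 + 512 + 128 + 32 + 16 + 8 + 1, so 3046^2745 ≡ 678·1216·1836·1968·361·3450·3046 ≡ 2573 (mod 3469)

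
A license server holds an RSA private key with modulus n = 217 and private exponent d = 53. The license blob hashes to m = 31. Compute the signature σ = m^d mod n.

124

m^2 ≡ 31^2 = 961 ≡ 93
m^4 ≡ 93^2 = 8649 ≡ 186
m^8 ≡ 186^2 = 34596 ≡ 93
m^16 ≡ 93^2 = 8649 ≡ 186
m^32 ≡ 186^2 = 34596 ≡ 93
53 = 32 + 16 + 4 + 1, so m^53 ≡ 93·186·186·31 ≡ 124 (mod 217)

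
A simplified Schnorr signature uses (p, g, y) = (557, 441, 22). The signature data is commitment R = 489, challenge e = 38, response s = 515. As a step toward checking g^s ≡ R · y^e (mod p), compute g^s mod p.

135

Squares mod 557: 441^1≡441, 441^2≡88, 441^4≡503, 441^8≡131, 441^16≡451, 441^32≡96, 441^64≡304, 441^128≡511, 441^256≡445, 441^512≡290
515 = 512 + 2 + 1, so 441^515 ≡ 290·88·441 ≡ 135 (mod 557)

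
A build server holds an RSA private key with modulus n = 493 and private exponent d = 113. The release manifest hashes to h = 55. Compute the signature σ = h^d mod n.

55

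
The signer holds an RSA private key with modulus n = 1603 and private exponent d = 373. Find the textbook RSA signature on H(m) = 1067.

(H(m))^2 ≡ 1067^2 = 1138489 ≡ 359
(H(m))^4 ≡ 359^2 = 128881 ≡ 641
(H(m))^8 ≡ 641^2 = 410881 ≡ 513
(H(m))^16 ≡ 513^2 = 263169 ≡ 277
(H(m))^32 ≡ 277^2 = 76729 ≡ 1388
(H(m))^64 ≡ 1388^2 = 1926544 ≡ 1341
(H(m))^128 ≡ 1341^2 = 1798281 ≡ 1318
(H(m))^256 ≡ 1318^2 = 1737124 ≡ 1075
373 = 256 + 64 + 32 + 16 + 4 + 1, so (H(m))^373 ≡ 1075·1341·1388·277·641·1067 ≡ 129 (mod 1603)

129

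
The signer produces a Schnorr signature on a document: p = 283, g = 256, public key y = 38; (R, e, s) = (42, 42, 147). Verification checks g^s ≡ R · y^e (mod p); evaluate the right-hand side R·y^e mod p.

281

38^2 = 1444 ≡ 29
38^4 ≡ 29^2 = 841 ≡ 275
38^8 ≡ 275^2 = 75625 ≡ 64
38^16 ≡ 64^2 = 4096 ≡ 134
38^32 ≡ 134^2 = 17956 ≡ 127
42 = 32 + 8 + 2, so 38^42 ≡ 127·64·29 ≡ 256 (mod 283)
R · y^e ≡ 42·256 = 10752 ≡ 281 (mod 283)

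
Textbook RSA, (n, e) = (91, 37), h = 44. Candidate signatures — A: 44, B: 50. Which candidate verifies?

Candidate A: Squares mod 91: 44^1≡44, 44^2≡25, 44^4≡79, 44^8≡53, 44^16≡79, 44^32≡53; 37 = 32 + 4 + 1, so 44^37 ≡ 53·79·44 ≡ 44 (mod 91)
  → matches h = 44
Candidate B: Squares mod 91: 50^1≡50, 50^2≡43, 50^4≡29, 50^8≡22, 50^16≡29, 50^32≡22; 37 = 32 + 4 + 1, so 50^37 ≡ 22·29·50 ≡ 50 (mod 91)

A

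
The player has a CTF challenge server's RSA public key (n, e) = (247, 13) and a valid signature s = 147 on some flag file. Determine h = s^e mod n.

Squares mod 247: s^1≡147, s^2≡120, s^4≡74, s^8≡42
13 = 8 + 4 + 1, so s^13 ≡ 42·74·147 ≡ 173 (mod 247)

173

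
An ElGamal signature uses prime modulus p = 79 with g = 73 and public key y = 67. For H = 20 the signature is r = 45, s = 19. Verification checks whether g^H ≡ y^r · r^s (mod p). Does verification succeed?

Left side g^H mod p:
73^2 = 5329 ≡ 36
73^4 ≡ 36^2 = 1296 ≡ 32
73^8 ≡ 32^2 = 1024 ≡ 76
73^16 ≡ 76^2 = 5776 ≡ 9
20 = 16 + 4, so 73^20 ≡ 9·32 ≡ 51 (mod 79)
Right side y^r · r^s mod p:
67^2 = 4489 ≡ 65
67^4 ≡ 65^2 = 4225 ≡ 38
67^8 ≡ 38^2 = 1444 ≡ 22
67^16 ≡ 22^2 = 484 ≡ 10
67^32 ≡ 10^2 = 100 ≡ 21
45 = 32 + 8 + 4 + 1, so 67^45 ≡ 21·22·38·67 ≡ 21 (mod 79)
45^2 = 2025 ≡ 50
45^4 ≡ 50^2 = 2500 ≡ 51
45^8 ≡ 51^2 = 2601 ≡ 73
45^16 ≡ 73^2 = 5329 ≡ 36
19 = 16 + 2 + 1, so 45^19 ≡ 36·50·45 ≡ 25 (mod 79)
21·25 = 525 ≡ 51 (mod 79)
51 ≡ 51 (mod 79), so the signature is genuine.

passes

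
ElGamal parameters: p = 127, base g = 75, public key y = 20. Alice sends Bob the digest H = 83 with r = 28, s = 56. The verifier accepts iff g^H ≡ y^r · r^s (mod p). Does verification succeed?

Left side g^H mod p:
75^2 = 5625 ≡ 37
75^4 ≡ 37^2 = 1369 ≡ 99
75^8 ≡ 99^2 = 9801 ≡ 22
75^16 ≡ 22^2 = 484 ≡ 103
75^32 ≡ 103^2 = 10609 ≡ 68
75^64 ≡ 68^2 = 4624 ≡ 52
83 = 64 + 16 + 2 + 1, so 75^83 ≡ 52·103·37·75 ≡ 90 (mod 127)
Right side y^r · r^s mod p:
20^2 = 400 ≡ 19
20^4 ≡ 19^2 = 361 ≡ 107
20^8 ≡ 107^2 = 11449 ≡ 19
20^16 ≡ 19^2 = 361 ≡ 107
28 = 16 + 8 + 4, so 20^28 ≡ 107·19·107 ≡ 107 (mod 127)
28^2 = 784 ≡ 22
28^4 ≡ 22^2 = 484 ≡ 103
28^8 ≡ 103^2 = 10609 ≡ 68
28^16 ≡ 68^2 = 4624 ≡ 52
28^32 ≡ 52^2 = 2704 ≡ 37
56 = 32 + 16 + 8, so 28^56 ≡ 37·52·68 ≡ 22 (mod 127)
107·22 = 2354 ≡ 68 (mod 127)
90 ≠ 68, so verification fails.

fails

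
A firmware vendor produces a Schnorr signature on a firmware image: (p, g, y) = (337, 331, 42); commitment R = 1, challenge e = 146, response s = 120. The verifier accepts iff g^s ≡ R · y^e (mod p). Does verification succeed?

g^s mod p:
331^120 mod 337 = 8
R · y^e mod p:
42^146 mod 337 = 8
1·8 = 8 ≡ 8 (mod 337)
8 ≡ 8 (mod 337); signature holds.

passes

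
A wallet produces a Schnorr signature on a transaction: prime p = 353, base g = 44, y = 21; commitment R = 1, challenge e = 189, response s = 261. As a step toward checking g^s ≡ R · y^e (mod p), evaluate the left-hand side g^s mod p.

44^2 = 1936 ≡ 171
44^4 ≡ 171^2 = 29241 ≡ 295
44^8 ≡ 295^2 = 87025 ≡ 187
44^16 ≡ 187^2 = 34969 ≡ 22
44^32 ≡ 22^2 = 484 ≡ 131
44^64 ≡ 131^2 = 17161 ≡ 217
44^128 ≡ 217^2 = 47089 ≡ 140
44^256 ≡ 140^2 = 19600 ≡ 185
261 = 256 + 4 + 1, so 44^261 ≡ 185·295·44 ≡ 194 (mod 353)

194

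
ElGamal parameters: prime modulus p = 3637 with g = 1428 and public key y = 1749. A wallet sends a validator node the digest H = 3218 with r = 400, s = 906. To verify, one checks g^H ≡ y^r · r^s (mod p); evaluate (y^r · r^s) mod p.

1749^2 = 3059001 ≡ 284
1749^4 ≡ 284^2 = 80656 ≡ 642
1749^8 ≡ 642^2 = 412164 ≡ 1183
1749^16 ≡ 1183^2 = 1399489 ≡ 2881
1749^32 ≡ 2881^2 = 8300161 ≡ 527
1749^64 ≡ 527^2 = 277729 ≡ 1317
1749^128 ≡ 1317^2 = 1734489 ≡ 3277
1749^256 ≡ 3277^2 = 10738729 ≡ 2305
400 = 256 + 128 + 16, so 1749^400 ≡ 2305·3277·2881 ≡ 855 (mod 3637)
400^2 = 160000 ≡ 3609
400^4 ≡ 3609^2 = 13024881 ≡ 784
400^8 ≡ 784^2 = 614656 ≡ 3
400^16 ≡ 3^2 = 9
400^32 ≡ 9^2 = 81
400^64 ≡ 81^2 = 6561 ≡ 2924
400^128 ≡ 2924^2 = 8549776 ≡ 2826
400^256 ≡ 2826^2 = 7986276 ≡ 3061
400^512 ≡ 3061^2 = 9369721 ≡ 809
906 = 512 + 256 + 128 + 8 + 2, so 400^906 ≡ 809·3061·2826·3·3609 ≡ 2152 (mod 3637)
y^r · r^s ≡ 855·2152 = 1839960 ≡ 3275 (mod 3637)

3275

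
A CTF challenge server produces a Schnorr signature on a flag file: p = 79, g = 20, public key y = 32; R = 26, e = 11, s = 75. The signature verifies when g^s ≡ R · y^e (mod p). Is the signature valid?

valid

g^s mod p:
20^2 = 400 ≡ 5
20^4 ≡ 5^2 = 25
20^8 ≡ 25^2 = 625 ≡ 72
20^16 ≡ 72^2 = 5184 ≡ 49
20^32 ≡ 49^2 = 2401 ≡ 31
20^64 ≡ 31^2 = 961 ≡ 13
75 = 64 + 8 + 2 + 1, so 20^75 ≡ 13·72·5·20 ≡ 64 (mod 79)
R · y^e mod p:
32^2 = 1024 ≡ 76
32^4 ≡ 76^2 = 5776 ≡ 9
32^8 ≡ 9^2 = 81 ≡ 2
11 = 8 + 2 + 1, so 32^11 ≡ 2·76·32 ≡ 45 (mod 79)
26·45 = 1170 ≡ 64 (mod 79)
64 ≡ 64 (mod 79); signature holds.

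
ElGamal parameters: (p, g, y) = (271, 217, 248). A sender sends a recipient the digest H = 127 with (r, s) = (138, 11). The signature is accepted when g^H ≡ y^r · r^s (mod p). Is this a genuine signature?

forged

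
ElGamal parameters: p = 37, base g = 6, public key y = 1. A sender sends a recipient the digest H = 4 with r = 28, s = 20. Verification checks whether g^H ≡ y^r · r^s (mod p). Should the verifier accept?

Left side g^H mod p:
6^2 = 36
6^4 ≡ 36^2 = 1296 ≡ 1
Right side y^r · r^s mod p:
1^2 = 1
1^4 ≡ 1^2 = 1
1^8 ≡ 1^2 = 1
1^16 ≡ 1^2 = 1
28 = 16 + 8 + 4, so 1^28 ≡ 1·1·1 ≡ 1 (mod 37)
28^2 = 784 ≡ 7
28^4 ≡ 7^2 = 49 ≡ 12
28^8 ≡ 12^2 = 144 ≡ 33
28^16 ≡ 33^2 = 1089 ≡ 16
20 = 16 + 4, so 28^20 ≡ 16·12 ≡ 7 (mod 37)
1·7 = 7 ≡ 7 (mod 37)
1 ≠ 7, so verification fails.

reject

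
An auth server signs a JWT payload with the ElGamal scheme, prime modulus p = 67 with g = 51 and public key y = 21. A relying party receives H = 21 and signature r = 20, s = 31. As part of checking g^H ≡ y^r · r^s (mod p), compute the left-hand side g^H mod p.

51^2 = 2601 ≡ 55
51^4 ≡ 55^2 = 3025 ≡ 10
51^8 ≡ 10^2 = 100 ≡ 33
51^16 ≡ 33^2 = 1089 ≡ 17
21 = 16 + 4 + 1, so 51^21 ≡ 17·10·51 ≡ 27 (mod 67)

27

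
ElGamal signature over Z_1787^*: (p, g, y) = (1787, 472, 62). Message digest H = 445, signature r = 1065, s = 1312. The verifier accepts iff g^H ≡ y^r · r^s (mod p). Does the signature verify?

verifies

Left side g^H mod p:
472^2 = 222784 ≡ 1196
472^4 ≡ 1196^2 = 1430416 ≡ 816
472^8 ≡ 816^2 = 665856 ≡ 1092
472^16 ≡ 1092^2 = 1192464 ≡ 535
472^32 ≡ 535^2 = 286225 ≡ 305
472^64 ≡ 305^2 = 93025 ≡ 101
472^128 ≡ 101^2 = 10201 ≡ 1266
472^256 ≡ 1266^2 = 1602756 ≡ 1604
445 = 256 + 128 + 32 + 16 + 8 + 4 + 1, so 472^445 ≡ 1604·1266·305·535·1092·816·472 ≡ 797 (mod 1787)
Right side y^r · r^s mod p:
62^2 = 3844 ≡ 270
62^4 ≡ 270^2 = 72900 ≡ 1420
62^8 ≡ 1420^2 = 2016400 ≡ 664
62^16 ≡ 664^2 = 440896 ≡ 1294
62^32 ≡ 1294^2 = 1674436 ≡ 17
62^64 ≡ 17^2 = 289
62^128 ≡ 289^2 = 83521 ≡ 1319
62^256 ≡ 1319^2 = 1739761 ≡ 1010
62^512 ≡ 1010^2 = 1020100 ≡ 1510
62^1024 ≡ 1510^2 = 2280100 ≡ 1675
1065 = 1024 + 32 + 8 + 1, so 62^1065 ≡ 1675·17·664·62 ≡ 1096 (mod 1787)
1065^2 = 1134225 ≡ 1267
1065^4 ≡ 1267^2 = 1605289 ≡ 563
1065^8 ≡ 563^2 = 316969 ≡ 670
1065^16 ≡ 670^2 = 448900 ≡ 363
1065^32 ≡ 363^2 = 131769 ≡ 1318
1065^64 ≡ 1318^2 = 1737124 ≡ 160
1065^128 ≡ 160^2 = 25600 ≡ 582
1065^256 ≡ 582^2 = 338724 ≡ 981
1065^512 ≡ 981^2 = 962361 ≡ 955
1065^1024 ≡ 955^2 = 912025 ≡ 655
1312 = 1024 + 256 + 32, so 1065^1312 ≡ 655·981·1318 ≡ 1385 (mod 1787)
1096·1385 = 1517960 ≡ 797 (mod 1787)
797 ≡ 797 (mod 1787), so the signature is genuine.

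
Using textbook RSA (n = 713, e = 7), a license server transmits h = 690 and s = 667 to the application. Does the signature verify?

s^2 ≡ 667^2 = 444889 ≡ 690
s^4 ≡ 690^2 = 476100 ≡ 529
7 = 4 + 2 + 1, so s^7 ≡ 529·690·667 ≡ 690 (mod 713)
690 = h, so the signature checks out.

verifies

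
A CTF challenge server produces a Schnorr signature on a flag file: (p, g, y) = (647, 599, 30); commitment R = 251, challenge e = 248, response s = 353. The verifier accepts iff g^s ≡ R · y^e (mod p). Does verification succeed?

fails

g^s mod p:
Squares mod 647: 599^1≡599, 599^2≡363, 599^4≡428, 599^8≡83, 599^16≡419, 599^32≡224, 599^64≡357, 599^128≡637, 599^256≡100
353 = 256 + 64 + 32 + 1, so 599^353 ≡ 100·357·224·599 ≡ 584 (mod 647)
R · y^e mod p:
Squares mod 647: 30^1≡30, 30^2≡253, 30^4≡603, 30^8≡642, 30^16≡25, 30^32≡625, 30^64≡484, 30^128≡42
248 = 128 + 64 + 32 + 16 + 8, so 30^248 ≡ 42·484·625·25·642 ≡ 553 (mod 647)
251·553 = 138803 ≡ 345 (mod 647)
584 ≠ 345; the check fails.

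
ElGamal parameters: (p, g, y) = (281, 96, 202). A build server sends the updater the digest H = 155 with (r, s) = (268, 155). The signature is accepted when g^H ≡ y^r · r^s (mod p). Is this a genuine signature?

genuine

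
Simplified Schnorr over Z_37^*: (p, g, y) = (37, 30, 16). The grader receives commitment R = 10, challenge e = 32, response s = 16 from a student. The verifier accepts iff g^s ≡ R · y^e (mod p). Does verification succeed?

g^s mod p:
30^2 = 900 ≡ 12
30^4 ≡ 12^2 = 144 ≡ 33
30^8 ≡ 33^2 = 1089 ≡ 16
30^16 ≡ 16^2 = 256 ≡ 34
R · y^e mod p:
16^2 = 256 ≡ 34
16^4 ≡ 34^2 = 1156 ≡ 9
16^8 ≡ 9^2 = 81 ≡ 7
16^16 ≡ 7^2 = 49 ≡ 12
16^32 ≡ 12^2 = 144 ≡ 33
10·33 = 330 ≡ 34 (mod 37)
34 ≡ 34 (mod 37); signature holds.

passes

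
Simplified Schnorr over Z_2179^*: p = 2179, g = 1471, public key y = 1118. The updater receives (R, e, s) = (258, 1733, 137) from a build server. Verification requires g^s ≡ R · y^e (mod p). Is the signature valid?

invalid

g^s mod p:
Squares mod 2179: 1471^1≡1471, 1471^2≡94, 1471^4≡120, 1471^8≡1326, 1471^16≡2002, 1471^32≡823, 1471^64≡1839, 1471^128≡113
137 = 128 + 8 + 1, so 1471^137 ≡ 113·1326·1471 ≡ 1490 (mod 2179)
R · y^e mod p:
Squares mod 2179: 1118^1≡1118, 1118^2≡1357, 1118^4≡194, 1118^8≡593, 1118^16≡830, 1118^32≡336, 1118^64≡1767, 1118^128≡1961, 1118^256≡1765, 1118^512≡1434, 1118^1024≡1559
1733 = 1024 + 512 + 128 + 64 + 4 + 1, so 1118^1733 ≡ 1559·1434·1961·1767·194·1118 ≡ 1379 (mod 2179)
258·1379 = 355782 ≡ 605 (mod 2179)
1490 ≠ 605; the check fails.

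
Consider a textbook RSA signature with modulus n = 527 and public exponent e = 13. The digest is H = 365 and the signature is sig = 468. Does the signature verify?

verifies

sig^2 ≡ 468^2 = 219024 ≡ 319
sig^4 ≡ 319^2 = 101761 ≡ 50
sig^8 ≡ 50^2 = 2500 ≡ 392
13 = 8 + 4 + 1, so sig^13 ≡ 392·50·468 ≡ 365 (mod 527)
Since 365 equals the digest 365, verification succeeds.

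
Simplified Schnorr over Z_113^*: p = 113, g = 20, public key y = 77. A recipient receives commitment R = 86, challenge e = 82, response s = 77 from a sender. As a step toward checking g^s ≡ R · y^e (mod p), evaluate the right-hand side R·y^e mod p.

73

Squares mod 113: 77^1≡77, 77^2≡53, 77^4≡97, 77^8≡30, 77^16≡109, 77^32≡16, 77^64≡30
82 = 64 + 16 + 2, so 77^82 ≡ 30·109·53 ≡ 81 (mod 113)
R · y^e ≡ 86·81 = 6966 ≡ 73 (mod 113)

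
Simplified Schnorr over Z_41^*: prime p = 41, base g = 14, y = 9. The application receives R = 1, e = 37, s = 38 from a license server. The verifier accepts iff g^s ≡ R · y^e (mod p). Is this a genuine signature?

genuine

g^s mod p:
14^2 = 196 ≡ 32
14^4 ≡ 32^2 = 1024 ≡ 40
14^8 ≡ 40^2 = 1600 ≡ 1
14^16 ≡ 1^2 = 1
14^32 ≡ 1^2 = 1
38 = 32 + 4 + 2, so 14^38 ≡ 1·40·32 ≡ 9 (mod 41)
R · y^e mod p:
9^2 = 81 ≡ 40
9^4 ≡ 40^2 = 1600 ≡ 1
9^8 ≡ 1^2 = 1
9^16 ≡ 1^2 = 1
9^32 ≡ 1^2 = 1
37 = 32 + 4 + 1, so 9^37 ≡ 1·1·9 ≡ 9 (mod 41)
1·9 = 9 ≡ 9 (mod 41)
9 ≡ 9 (mod 41); signature holds.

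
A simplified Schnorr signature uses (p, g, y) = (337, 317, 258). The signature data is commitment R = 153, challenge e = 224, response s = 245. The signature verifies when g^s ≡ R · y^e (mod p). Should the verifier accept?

accept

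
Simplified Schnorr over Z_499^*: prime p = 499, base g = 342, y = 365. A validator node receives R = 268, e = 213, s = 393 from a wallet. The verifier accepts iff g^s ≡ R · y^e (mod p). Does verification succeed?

g^s mod p:
342^2 = 116964 ≡ 198
342^4 ≡ 198^2 = 39204 ≡ 282
342^8 ≡ 282^2 = 79524 ≡ 183
342^16 ≡ 183^2 = 33489 ≡ 56
342^32 ≡ 56^2 = 3136 ≡ 142
342^64 ≡ 142^2 = 20164 ≡ 204
342^128 ≡ 204^2 = 41616 ≡ 199
342^256 ≡ 199^2 = 39601 ≡ 180
393 = 256 + 128 + 8 + 1, so 342^393 ≡ 180·199·183·342 ≡ 166 (mod 499)
R · y^e mod p:
365^2 = 133225 ≡ 491
365^4 ≡ 491^2 = 241081 ≡ 64
365^8 ≡ 64^2 = 4096 ≡ 104
365^16 ≡ 104^2 = 10816 ≡ 337
365^32 ≡ 337^2 = 113569 ≡ 296
365^64 ≡ 296^2 = 87616 ≡ 291
365^128 ≡ 291^2 = 84681 ≡ 350
213 = 128 + 64 + 16 + 4 + 1, so 365^213 ≡ 350·291·337·64·365 ≡ 194 (mod 499)
268·194 = 51992 ≡ 96 (mod 499)
166 ≠ 96; the check fails.

fails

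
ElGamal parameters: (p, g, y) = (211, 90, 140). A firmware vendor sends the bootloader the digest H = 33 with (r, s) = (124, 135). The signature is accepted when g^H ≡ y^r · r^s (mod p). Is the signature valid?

valid

Left side g^H mod p:
90^33 mod 211 = 18
Right side y^r · r^s mod p:
140^124 mod 211 = 107
124^135 mod 211 = 12
107·12 = 1284 ≡ 18 (mod 211)
18 ≡ 18 (mod 211), so the signature is genuine.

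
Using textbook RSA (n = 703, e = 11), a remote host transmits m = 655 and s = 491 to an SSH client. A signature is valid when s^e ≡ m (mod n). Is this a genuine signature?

genuine

s^2 ≡ 491^2 = 241081 ≡ 655
s^4 ≡ 655^2 = 429025 ≡ 195
s^8 ≡ 195^2 = 38025 ≡ 63
11 = 8 + 2 + 1, so s^11 ≡ 63·655·491 ≡ 655 (mod 703)
Since 655 equals the digest 655, verification succeeds.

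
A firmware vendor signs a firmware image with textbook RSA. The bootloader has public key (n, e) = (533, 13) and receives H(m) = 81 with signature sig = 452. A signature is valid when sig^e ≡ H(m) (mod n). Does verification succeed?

fails

Squares mod 533: sig^1≡452, sig^2≡165, sig^4≡42, sig^8≡165
13 = 8 + 4 + 1, so sig^13 ≡ 165·42·452 ≡ 452 (mod 533)
The recovered value 452 does not match the digest 81.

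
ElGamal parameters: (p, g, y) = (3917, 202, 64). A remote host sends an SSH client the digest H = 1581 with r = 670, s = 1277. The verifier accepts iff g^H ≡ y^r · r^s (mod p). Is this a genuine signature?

Left side g^H mod p:
202^2 = 40804 ≡ 1634
202^4 ≡ 1634^2 = 2669956 ≡ 2479
202^8 ≡ 2479^2 = 6145441 ≡ 3585
202^16 ≡ 3585^2 = 12852225 ≡ 548
202^32 ≡ 548^2 = 300304 ≡ 2612
202^64 ≡ 2612^2 = 6822544 ≡ 3047
202^128 ≡ 3047^2 = 9284209 ≡ 919
202^256 ≡ 919^2 = 844561 ≡ 2406
202^512 ≡ 2406^2 = 5788836 ≡ 3427
202^1024 ≡ 3427^2 = 11744329 ≡ 1163
1581 = 1024 + 512 + 32 + 8 + 4 + 1, so 202^1581 ≡ 1163·3427·2612·3585·2479·202 ≡ 988 (mod 3917)
Right side y^r · r^s mod p:
64^2 = 4096 ≡ 179
64^4 ≡ 179^2 = 32041 ≡ 705
64^8 ≡ 705^2 = 497025 ≡ 3483
64^16 ≡ 3483^2 = 12131289 ≡ 340
64^32 ≡ 340^2 = 115600 ≡ 2007
64^64 ≡ 2007^2 = 4028049 ≡ 1373
64^128 ≡ 1373^2 = 1885129 ≡ 1052
64^256 ≡ 1052^2 = 1106704 ≡ 2110
64^512 ≡ 2110^2 = 4452100 ≡ 2388
670 = 512 + 128 + 16 + 8 + 4 + 2, so 64^670 ≡ 2388·1052·340·3483·705·179 ≡ 866 (mod 3917)
670^2 = 448900 ≡ 2362
670^4 ≡ 2362^2 = 5579044 ≡ 1236
670^8 ≡ 1236^2 = 1527696 ≡ 66
670^16 ≡ 66^2 = 4356 ≡ 439
670^32 ≡ 439^2 = 192721 ≡ 788
670^64 ≡ 788^2 = 620944 ≡ 2058
670^128 ≡ 2058^2 = 4235364 ≡ 1087
670^256 ≡ 1087^2 = 1181569 ≡ 2552
670^512 ≡ 2552^2 = 6512704 ≡ 2650
670^1024 ≡ 2650^2 = 7022500 ≡ 3236
1277 = 1024 + 128 + 64 + 32 + 16 + 8 + 4 + 1, so 670^1277 ≡ 3236·1087·2058·788·439·66·1236·670 ≡ 670 (mod 3917)
866·670 = 580220 ≡ 504 (mod 3917)
988 ≠ 504, so verification fails.

forged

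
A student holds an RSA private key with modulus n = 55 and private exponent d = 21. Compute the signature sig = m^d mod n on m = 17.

17

m^2 ≡ 17^2 = 289 ≡ 14
m^4 ≡ 14^2 = 196 ≡ 31
m^8 ≡ 31^2 = 961 ≡ 26
m^16 ≡ 26^2 = 676 ≡ 16
21 = 16 + 4 + 1, so m^21 ≡ 16·31·17 ≡ 17 (mod 55)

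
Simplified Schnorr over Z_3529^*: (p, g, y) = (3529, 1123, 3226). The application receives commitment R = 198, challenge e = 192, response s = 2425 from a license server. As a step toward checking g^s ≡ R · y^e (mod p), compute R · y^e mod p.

1386

3226^2 = 10407076 ≡ 55
3226^4 ≡ 55^2 = 3025
3226^8 ≡ 3025^2 = 9150625 ≡ 3457
3226^16 ≡ 3457^2 = 11950849 ≡ 1655
3226^32 ≡ 1655^2 = 2739025 ≡ 521
3226^64 ≡ 521^2 = 271441 ≡ 3237
3226^128 ≡ 3237^2 = 10478169 ≡ 568
192 = 128 + 64, so 3226^192 ≡ 568·3237 ≡ 7 (mod 3529)
R · y^e ≡ 198·7 = 1386 ≡ 1386 (mod 3529)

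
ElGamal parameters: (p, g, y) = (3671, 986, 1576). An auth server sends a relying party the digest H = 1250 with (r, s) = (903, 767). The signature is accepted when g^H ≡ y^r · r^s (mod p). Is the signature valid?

invalid

Left side g^H mod p:
986^2 = 972196 ≡ 3052
986^4 ≡ 3052^2 = 9314704 ≡ 1377
986^8 ≡ 1377^2 = 1896129 ≡ 1893
986^16 ≡ 1893^2 = 3583449 ≡ 553
986^32 ≡ 553^2 = 305809 ≡ 1116
986^64 ≡ 1116^2 = 1245456 ≡ 987
986^128 ≡ 987^2 = 974169 ≡ 1354
986^256 ≡ 1354^2 = 1833316 ≡ 1487
986^512 ≡ 1487^2 = 2211169 ≡ 1227
986^1024 ≡ 1227^2 = 1505529 ≡ 419
1250 = 1024 + 128 + 64 + 32 + 2, so 986^1250 ≡ 419·1354·987·1116·3052 ≡ 1245 (mod 3671)
Right side y^r · r^s mod p:
1576^2 = 2483776 ≡ 2180
1576^4 ≡ 2180^2 = 4752400 ≡ 2126
1576^8 ≡ 2126^2 = 4519876 ≡ 875
1576^16 ≡ 875^2 = 765625 ≡ 2057
1576^32 ≡ 2057^2 = 4231249 ≡ 2257
1576^64 ≡ 2257^2 = 5094049 ≡ 2372
1576^128 ≡ 2372^2 = 5626384 ≡ 2412
1576^256 ≡ 2412^2 = 5817744 ≡ 2880
1576^512 ≡ 2880^2 = 8294400 ≡ 1611
903 = 512 + 256 + 128 + 4 + 2 + 1, so 1576^903 ≡ 1611·2880·2412·2126·2180·1576 ≡ 2425 (mod 3671)
903^2 = 815409 ≡ 447
903^4 ≡ 447^2 = 199809 ≡ 1575
903^8 ≡ 1575^2 = 2480625 ≡ 2700
903^16 ≡ 2700^2 = 7290000 ≡ 3065
903^32 ≡ 3065^2 = 9394225 ≡ 136
903^64 ≡ 136^2 = 18496 ≡ 141
903^128 ≡ 141^2 = 19881 ≡ 1526
903^256 ≡ 1526^2 = 2328676 ≡ 1262
903^512 ≡ 1262^2 = 1592644 ≡ 3101
767 = 512 + 128 + 64 + 32 + 16 + 8 + 4 + 2 + 1, so 903^767 ≡ 3101·1526·141·136·3065·2700·1575·447·903 ≡ 2228 (mod 3671)
2425·2228 = 5402900 ≡ 2859 (mod 3671)
1245 ≠ 2859, so verification fails.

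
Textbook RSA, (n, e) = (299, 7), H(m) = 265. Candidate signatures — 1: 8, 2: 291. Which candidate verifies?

1

Candidate 1: 8^2 = 64; 8^4 ≡ 64^2 = 4096 ≡ 209; 7 = 4 + 2 + 1, so 8^7 ≡ 209·64·8 ≡ 265 (mod 299)
  → matches H(m) = 265
Candidate 2: 291^2 = 84681 ≡ 64; 291^4 ≡ 64^2 = 4096 ≡ 209; 7 = 4 + 2 + 1, so 291^7 ≡ 209·64·291 ≡ 34 (mod 299)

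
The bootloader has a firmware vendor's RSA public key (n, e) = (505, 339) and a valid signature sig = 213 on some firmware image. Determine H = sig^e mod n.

27

sig^2 ≡ 213^2 = 45369 ≡ 424
sig^4 ≡ 424^2 = 179776 ≡ 501
sig^8 ≡ 501^2 = 251001 ≡ 16
sig^16 ≡ 16^2 = 256
sig^32 ≡ 256^2 = 65536 ≡ 391
sig^64 ≡ 391^2 = 152881 ≡ 371
sig^128 ≡ 371^2 = 137641 ≡ 281
sig^256 ≡ 281^2 = 78961 ≡ 181
339 = 256 + 64 + 16 + 2 + 1, so sig^339 ≡ 181·371·256·424·213 ≡ 27 (mod 505)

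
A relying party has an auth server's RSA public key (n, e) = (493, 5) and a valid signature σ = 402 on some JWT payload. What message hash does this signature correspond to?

78

σ^5 mod 493 = 78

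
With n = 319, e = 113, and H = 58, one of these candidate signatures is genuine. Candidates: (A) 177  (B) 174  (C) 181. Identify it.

B

Candidate A: Squares mod 319: 177^1≡177, 177^2≡67, 177^4≡23, 177^8≡210, 177^16≡78, 177^32≡23, 177^64≡210; 113 = 64 + 32 + 16 + 1, so 177^113 ≡ 210·23·78·177 ≡ 177 (mod 319)
Candidate B: Squares mod 319: 174^1≡174, 174^2≡290, 174^4≡203, 174^8≡58, 174^16≡174, 174^32≡290, 174^64≡203; 113 = 64 + 32 + 16 + 1, so 174^113 ≡ 203·290·174·174 ≡ 58 (mod 319)
  → matches H = 58
Candidate C: Squares mod 319: 181^1≡181, 181^2≡223, 181^4≡284, 181^8≡268, 181^16≡49, 181^32≡168, 181^64≡152; 113 = 64 + 32 + 16 + 1, so 181^113 ≡ 152·168·49·181 ≡ 268 (mod 319)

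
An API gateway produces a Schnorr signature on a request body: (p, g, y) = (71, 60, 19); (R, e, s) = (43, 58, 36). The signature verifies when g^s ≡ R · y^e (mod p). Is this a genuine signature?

g^s mod p:
60^2 = 3600 ≡ 50
60^4 ≡ 50^2 = 2500 ≡ 15
60^8 ≡ 15^2 = 225 ≡ 12
60^16 ≡ 12^2 = 144 ≡ 2
60^32 ≡ 2^2 = 4
36 = 32 + 4, so 60^36 ≡ 4·15 ≡ 60 (mod 71)
R · y^e mod p:
19^2 = 361 ≡ 6
19^4 ≡ 6^2 = 36
19^8 ≡ 36^2 = 1296 ≡ 18
19^16 ≡ 18^2 = 324 ≡ 40
19^32 ≡ 40^2 = 1600 ≡ 38
58 = 32 + 16 + 8 + 2, so 19^58 ≡ 38·40·18·6 ≡ 8 (mod 71)
43·8 = 344 ≡ 60 (mod 71)
60 ≡ 60 (mod 71); signature holds.

genuine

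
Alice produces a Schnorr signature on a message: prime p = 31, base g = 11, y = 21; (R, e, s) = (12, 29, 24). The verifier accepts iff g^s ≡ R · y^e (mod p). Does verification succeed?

g^s mod p:
11^2 = 121 ≡ 28
11^4 ≡ 28^2 = 784 ≡ 9
11^8 ≡ 9^2 = 81 ≡ 19
11^16 ≡ 19^2 = 361 ≡ 20
24 = 16 + 8, so 11^24 ≡ 20·19 ≡ 8 (mod 31)
R · y^e mod p:
21^2 = 441 ≡ 7
21^4 ≡ 7^2 = 49 ≡ 18
21^8 ≡ 18^2 = 324 ≡ 14
21^16 ≡ 14^2 = 196 ≡ 10
29 = 16 + 8 + 4 + 1, so 21^29 ≡ 10·14·18·21 ≡ 3 (mod 31)
12·3 = 36 ≡ 5 (mod 31)
8 ≠ 5; the check fails.

fails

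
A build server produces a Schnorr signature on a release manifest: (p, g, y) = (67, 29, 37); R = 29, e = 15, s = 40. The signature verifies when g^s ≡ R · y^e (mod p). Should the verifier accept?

accept

g^s mod p:
29^2 = 841 ≡ 37
29^4 ≡ 37^2 = 1369 ≡ 29
29^8 ≡ 29^2 = 841 ≡ 37
29^16 ≡ 37^2 = 1369 ≡ 29
29^32 ≡ 29^2 = 841 ≡ 37
40 = 32 + 8, so 29^40 ≡ 37·37 ≡ 29 (mod 67)
R · y^e mod p:
37^2 = 1369 ≡ 29
37^4 ≡ 29^2 = 841 ≡ 37
37^8 ≡ 37^2 = 1369 ≡ 29
15 = 8 + 4 + 2 + 1, so 37^15 ≡ 29·37·29·37 ≡ 1 (mod 67)
29·1 = 29 ≡ 29 (mod 67)
29 ≡ 29 (mod 67); signature holds.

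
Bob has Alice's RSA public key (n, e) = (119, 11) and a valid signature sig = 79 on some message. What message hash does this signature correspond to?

sig^2 ≡ 79^2 = 6241 ≡ 53
sig^4 ≡ 53^2 = 2809 ≡ 72
sig^8 ≡ 72^2 = 5184 ≡ 67
11 = 8 + 2 + 1, so sig^11 ≡ 67·53·79 ≡ 46 (mod 119)

46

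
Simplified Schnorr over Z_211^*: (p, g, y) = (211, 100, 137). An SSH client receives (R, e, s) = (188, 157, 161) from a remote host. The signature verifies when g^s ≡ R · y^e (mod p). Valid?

no

g^s mod p:
100^2 = 10000 ≡ 83
100^4 ≡ 83^2 = 6889 ≡ 137
100^8 ≡ 137^2 = 18769 ≡ 201
100^16 ≡ 201^2 = 40401 ≡ 100
100^32 ≡ 100^2 = 10000 ≡ 83
100^64 ≡ 83^2 = 6889 ≡ 137
100^128 ≡ 137^2 = 18769 ≡ 201
161 = 128 + 32 + 1, so 100^161 ≡ 201·83·100 ≡ 134 (mod 211)
R · y^e mod p:
137^2 = 18769 ≡ 201
137^4 ≡ 201^2 = 40401 ≡ 100
137^8 ≡ 100^2 = 10000 ≡ 83
137^16 ≡ 83^2 = 6889 ≡ 137
137^32 ≡ 137^2 = 18769 ≡ 201
137^64 ≡ 201^2 = 40401 ≡ 100
137^128 ≡ 100^2 = 10000 ≡ 83
157 = 128 + 16 + 8 + 4 + 1, so 137^157 ≡ 83·137·83·100·137 ≡ 150 (mod 211)
188·150 = 28200 ≡ 137 (mod 211)
134 ≠ 137; the check fails.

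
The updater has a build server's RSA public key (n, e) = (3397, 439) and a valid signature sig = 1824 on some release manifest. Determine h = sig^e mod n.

sig^2 ≡ 1824^2 = 3326976 ≡ 1313
sig^4 ≡ 1313^2 = 1723969 ≡ 1690
sig^8 ≡ 1690^2 = 2856100 ≡ 2620
sig^16 ≡ 2620^2 = 6864400 ≡ 2460
sig^32 ≡ 2460^2 = 6051600 ≡ 1543
sig^64 ≡ 1543^2 = 2380849 ≡ 2949
sig^128 ≡ 2949^2 = 8696601 ≡ 281
sig^256 ≡ 281^2 = 78961 ≡ 830
439 = 256 + 128 + 32 + 16 + 4 + 2 + 1, so sig^439 ≡ 830·281·1543·2460·1690·1313·1824 ≡ 2049 (mod 3397)

2049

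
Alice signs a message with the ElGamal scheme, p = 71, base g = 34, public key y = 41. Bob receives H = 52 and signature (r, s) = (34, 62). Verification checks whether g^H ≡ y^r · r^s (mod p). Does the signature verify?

verifies

Left side g^H mod p:
34^2 = 1156 ≡ 20
34^4 ≡ 20^2 = 400 ≡ 45
34^8 ≡ 45^2 = 2025 ≡ 37
34^16 ≡ 37^2 = 1369 ≡ 20
34^32 ≡ 20^2 = 400 ≡ 45
52 = 32 + 16 + 4, so 34^52 ≡ 45·20·45 ≡ 30 (mod 71)
Right side y^r · r^s mod p:
41^2 = 1681 ≡ 48
41^4 ≡ 48^2 = 2304 ≡ 32
41^8 ≡ 32^2 = 1024 ≡ 30
41^16 ≡ 30^2 = 900 ≡ 48
41^32 ≡ 48^2 = 2304 ≡ 32
34 = 32 + 2, so 41^34 ≡ 32·48 ≡ 45 (mod 71)
34^2 = 1156 ≡ 20
34^4 ≡ 20^2 = 400 ≡ 45
34^8 ≡ 45^2 = 2025 ≡ 37
34^16 ≡ 37^2 = 1369 ≡ 20
34^32 ≡ 20^2 = 400 ≡ 45
62 = 32 + 16 + 8 + 4 + 2, so 34^62 ≡ 45·20·37·45·20 ≡ 48 (mod 71)
45·48 = 2160 ≡ 30 (mod 71)
30 ≡ 30 (mod 71), so the signature is genuine.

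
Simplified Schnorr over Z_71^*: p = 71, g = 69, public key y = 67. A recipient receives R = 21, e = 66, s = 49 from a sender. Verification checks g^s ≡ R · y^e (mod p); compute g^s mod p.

Squares mod 71: 69^1≡69, 69^2≡4, 69^4≡16, 69^8≡43, 69^16≡3, 69^32≡9
49 = 32 + 16 + 1, so 69^49 ≡ 9·3·69 ≡ 17 (mod 71)

17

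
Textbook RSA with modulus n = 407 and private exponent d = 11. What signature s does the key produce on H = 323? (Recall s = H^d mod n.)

48

Squares mod 407: H^1≡323, H^2≡137, H^4≡47, H^8≡174
11 = 8 + 2 + 1, so H^11 ≡ 174·137·323 ≡ 48 (mod 407)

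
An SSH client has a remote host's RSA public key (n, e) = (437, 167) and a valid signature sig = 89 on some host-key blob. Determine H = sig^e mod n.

14

Squares mod 437: sig^1≡89, sig^2≡55, sig^4≡403, sig^8≡282, sig^16≡427, sig^32≡100, sig^64≡386, sig^128≡416
167 = 128 + 32 + 4 + 2 + 1, so sig^167 ≡ 416·100·403·55·89 ≡ 14 (mod 437)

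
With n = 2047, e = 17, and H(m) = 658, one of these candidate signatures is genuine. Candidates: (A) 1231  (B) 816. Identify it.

Candidate A: 1231^2 = 1515361 ≡ 581; 1231^4 ≡ 581^2 = 337561 ≡ 1853; 1231^8 ≡ 1853^2 = 3433609 ≡ 790; 1231^16 ≡ 790^2 = 624100 ≡ 1812; 17 = 16 + 1, so 1231^17 ≡ 1812·1231 ≡ 1389 (mod 2047)
Candidate B: 816^2 = 665856 ≡ 581; 816^4 ≡ 581^2 = 337561 ≡ 1853; 816^8 ≡ 1853^2 = 3433609 ≡ 790; 816^16 ≡ 790^2 = 624100 ≡ 1812; 17 = 16 + 1, so 816^17 ≡ 1812·816 ≡ 658 (mod 2047)
  → matches H(m) = 658

B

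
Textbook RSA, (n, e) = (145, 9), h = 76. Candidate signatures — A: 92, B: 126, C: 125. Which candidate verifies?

B

Candidate A: Squares mod 145: 92^1≡92, 92^2≡54, 92^4≡16, 92^8≡111; 9 = 8 + 1, so 92^9 ≡ 111·92 ≡ 62 (mod 145)
Candidate B: Squares mod 145: 126^1≡126, 126^2≡71, 126^4≡111, 126^8≡141; 9 = 8 + 1, so 126^9 ≡ 141·126 ≡ 76 (mod 145)
  → matches h = 76
Candidate C: Squares mod 145: 125^1≡125, 125^2≡110, 125^4≡65, 125^8≡20; 9 = 8 + 1, so 125^9 ≡ 20·125 ≡ 35 (mod 145)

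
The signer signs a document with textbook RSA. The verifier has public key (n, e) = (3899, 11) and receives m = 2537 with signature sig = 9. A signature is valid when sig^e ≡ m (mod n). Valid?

sig^2 ≡ 9^2 = 81
sig^4 ≡ 81^2 = 6561 ≡ 2662
sig^8 ≡ 2662^2 = 7086244 ≡ 1761
11 = 8 + 2 + 1, so sig^11 ≡ 1761·81·9 ≡ 998 (mod 3899)
sig^11 mod 3899 = 998, but m = 2537.

no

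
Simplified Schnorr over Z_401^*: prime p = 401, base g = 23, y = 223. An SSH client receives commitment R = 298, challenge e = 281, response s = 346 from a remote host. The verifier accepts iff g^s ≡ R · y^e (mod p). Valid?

g^s mod p:
23^2 = 529 ≡ 128
23^4 ≡ 128^2 = 16384 ≡ 344
23^8 ≡ 344^2 = 118336 ≡ 41
23^16 ≡ 41^2 = 1681 ≡ 77
23^32 ≡ 77^2 = 5929 ≡ 315
23^64 ≡ 315^2 = 99225 ≡ 178
23^128 ≡ 178^2 = 31684 ≡ 5
23^256 ≡ 5^2 = 25
346 = 256 + 64 + 16 + 8 + 2, so 23^346 ≡ 25·178·77·41·128 ≡ 43 (mod 401)
R · y^e mod p:
223^2 = 49729 ≡ 5
223^4 ≡ 5^2 = 25
223^8 ≡ 25^2 = 625 ≡ 224
223^16 ≡ 224^2 = 50176 ≡ 51
223^32 ≡ 51^2 = 2601 ≡ 195
223^64 ≡ 195^2 = 38025 ≡ 331
223^128 ≡ 331^2 = 109561 ≡ 88
223^256 ≡ 88^2 = 7744 ≡ 125
281 = 256 + 16 + 8 + 1, so 223^281 ≡ 125·51·224·223 ≡ 276 (mod 401)
298·276 = 82248 ≡ 43 (mod 401)
43 ≡ 43 (mod 401); signature holds.

yes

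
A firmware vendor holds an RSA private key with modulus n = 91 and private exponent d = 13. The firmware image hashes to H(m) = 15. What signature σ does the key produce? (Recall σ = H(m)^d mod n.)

15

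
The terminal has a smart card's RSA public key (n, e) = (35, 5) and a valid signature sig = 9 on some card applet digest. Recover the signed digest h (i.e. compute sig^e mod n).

4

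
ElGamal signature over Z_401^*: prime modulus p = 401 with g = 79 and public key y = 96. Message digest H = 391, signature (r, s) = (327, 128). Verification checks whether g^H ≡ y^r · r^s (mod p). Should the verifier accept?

accept

Left side g^H mod p:
79^2 = 6241 ≡ 226
79^4 ≡ 226^2 = 51076 ≡ 149
79^8 ≡ 149^2 = 22201 ≡ 146
79^16 ≡ 146^2 = 21316 ≡ 63
79^32 ≡ 63^2 = 3969 ≡ 360
79^64 ≡ 360^2 = 129600 ≡ 77
79^128 ≡ 77^2 = 5929 ≡ 315
79^256 ≡ 315^2 = 99225 ≡ 178
391 = 256 + 128 + 4 + 2 + 1, so 79^391 ≡ 178·315·149·226·79 ≡ 363 (mod 401)
Right side y^r · r^s mod p:
96^2 = 9216 ≡ 394
96^4 ≡ 394^2 = 155236 ≡ 49
96^8 ≡ 49^2 = 2401 ≡ 396
96^16 ≡ 396^2 = 156816 ≡ 25
96^32 ≡ 25^2 = 625 ≡ 224
96^64 ≡ 224^2 = 50176 ≡ 51
96^128 ≡ 51^2 = 2601 ≡ 195
96^256 ≡ 195^2 = 38025 ≡ 331
327 = 256 + 64 + 4 + 2 + 1, so 96^327 ≡ 331·51·49·394·96 ≡ 211 (mod 401)
327^2 = 106929 ≡ 263
327^4 ≡ 263^2 = 69169 ≡ 197
327^8 ≡ 197^2 = 38809 ≡ 313
327^16 ≡ 313^2 = 97969 ≡ 125
327^32 ≡ 125^2 = 15625 ≡ 387
327^64 ≡ 387^2 = 149769 ≡ 196
327^128 ≡ 196^2 = 38416 ≡ 321
211·321 = 67731 ≡ 363 (mod 401)
363 ≡ 363 (mod 401), so the signature is genuine.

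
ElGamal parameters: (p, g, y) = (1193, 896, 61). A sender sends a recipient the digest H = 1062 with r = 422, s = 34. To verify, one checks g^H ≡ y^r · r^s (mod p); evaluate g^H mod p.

896^1062 mod 1193 = 148

148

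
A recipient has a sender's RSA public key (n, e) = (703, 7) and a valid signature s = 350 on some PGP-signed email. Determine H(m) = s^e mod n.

274

s^2 ≡ 350^2 = 122500 ≡ 178
s^4 ≡ 178^2 = 31684 ≡ 49
7 = 4 + 2 + 1, so s^7 ≡ 49·178·350 ≡ 274 (mod 703)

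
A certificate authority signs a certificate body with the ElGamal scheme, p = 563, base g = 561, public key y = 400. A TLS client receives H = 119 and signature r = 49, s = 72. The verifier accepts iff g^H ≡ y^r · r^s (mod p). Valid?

Left side g^H mod p:
561^2 = 314721 ≡ 4
561^4 ≡ 4^2 = 16
561^8 ≡ 16^2 = 256
561^16 ≡ 256^2 = 65536 ≡ 228
561^32 ≡ 228^2 = 51984 ≡ 188
561^64 ≡ 188^2 = 35344 ≡ 438
119 = 64 + 32 + 16 + 4 + 2 + 1, so 561^119 ≡ 438·188·228·16·4·561 ≡ 483 (mod 563)
Right side y^r · r^s mod p:
400^2 = 160000 ≡ 108
400^4 ≡ 108^2 = 11664 ≡ 404
400^8 ≡ 404^2 = 163216 ≡ 509
400^16 ≡ 509^2 = 259081 ≡ 101
400^32 ≡ 101^2 = 10201 ≡ 67
49 = 32 + 16 + 1, so 400^49 ≡ 67·101·400 ≡ 459 (mod 563)
49^2 = 2401 ≡ 149
49^4 ≡ 149^2 = 22201 ≡ 244
49^8 ≡ 244^2 = 59536 ≡ 421
49^16 ≡ 421^2 = 177241 ≡ 459
49^32 ≡ 459^2 = 210681 ≡ 119
49^64 ≡ 119^2 = 14161 ≡ 86
72 = 64 + 8, so 49^72 ≡ 86·421 ≡ 174 (mod 563)
459·174 = 79866 ≡ 483 (mod 563)
483 ≡ 483 (mod 563), so the signature is genuine.

yes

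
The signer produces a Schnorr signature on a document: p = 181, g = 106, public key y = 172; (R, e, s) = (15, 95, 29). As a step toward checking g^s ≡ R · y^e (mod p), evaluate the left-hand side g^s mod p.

106^2 = 11236 ≡ 14
106^4 ≡ 14^2 = 196 ≡ 15
106^8 ≡ 15^2 = 225 ≡ 44
106^16 ≡ 44^2 = 1936 ≡ 126
29 = 16 + 8 + 4 + 1, so 106^29 ≡ 126·44·15·106 ≡ 79 (mod 181)

79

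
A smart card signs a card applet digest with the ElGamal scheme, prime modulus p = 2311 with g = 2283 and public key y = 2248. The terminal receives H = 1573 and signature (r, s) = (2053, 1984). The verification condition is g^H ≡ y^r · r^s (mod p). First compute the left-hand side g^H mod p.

1084

2283^1573 mod 2311 = 1084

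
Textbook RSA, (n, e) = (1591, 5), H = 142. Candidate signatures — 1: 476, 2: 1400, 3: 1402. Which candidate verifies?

2

Candidate 1: Squares mod 1591: 476^1≡476, 476^2≡654, 476^4≡1328; 5 = 4 + 1, so 476^5 ≡ 1328·476 ≡ 501 (mod 1591)
Candidate 2: Squares mod 1591: 1400^1≡1400, 1400^2≡1479, 1400^4≡1407; 5 = 4 + 1, so 1400^5 ≡ 1407·1400 ≡ 142 (mod 1591)
  → matches H = 142
Candidate 3: Squares mod 1591: 1402^1≡1402, 1402^2≡719, 1402^4≡1477; 5 = 4 + 1, so 1402^5 ≡ 1477·1402 ≡ 863 (mod 1591)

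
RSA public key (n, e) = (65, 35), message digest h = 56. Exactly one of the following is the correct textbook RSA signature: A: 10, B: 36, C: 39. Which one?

B

Candidate A: Squares mod 65: 10^1≡10, 10^2≡35, 10^4≡55, 10^8≡35, 10^16≡55, 10^32≡35; 35 = 32 + 2 + 1, so 10^35 ≡ 35·35·10 ≡ 30 (mod 65)
Candidate B: Squares mod 65: 36^1≡36, 36^2≡61, 36^4≡16, 36^8≡61, 36^16≡16, 36^32≡61; 35 = 32 + 2 + 1, so 36^35 ≡ 61·61·36 ≡ 56 (mod 65)
  → matches h = 56
Candidate C: Squares mod 65: 39^1≡39, 39^2≡26, 39^4≡26, 39^8≡26, 39^16≡26, 39^32≡26; 35 = 32 + 2 + 1, so 39^35 ≡ 26·26·39 ≡ 39 (mod 65)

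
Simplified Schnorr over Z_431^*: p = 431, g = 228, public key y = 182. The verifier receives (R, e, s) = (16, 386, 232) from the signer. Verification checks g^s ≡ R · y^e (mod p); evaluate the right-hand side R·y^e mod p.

302

182^2 = 33124 ≡ 368
182^4 ≡ 368^2 = 135424 ≡ 90
182^8 ≡ 90^2 = 8100 ≡ 342
182^16 ≡ 342^2 = 116964 ≡ 163
182^32 ≡ 163^2 = 26569 ≡ 278
182^64 ≡ 278^2 = 77284 ≡ 135
182^128 ≡ 135^2 = 18225 ≡ 123
182^256 ≡ 123^2 = 15129 ≡ 44
386 = 256 + 128 + 2, so 182^386 ≡ 44·123·368 ≡ 396 (mod 431)
R · y^e ≡ 16·396 = 6336 ≡ 302 (mod 431)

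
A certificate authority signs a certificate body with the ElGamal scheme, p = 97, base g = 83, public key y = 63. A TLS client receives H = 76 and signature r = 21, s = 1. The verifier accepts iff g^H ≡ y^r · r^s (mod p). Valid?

yes

Left side g^H mod p:
83^2 = 6889 ≡ 2
83^4 ≡ 2^2 = 4
83^8 ≡ 4^2 = 16
83^16 ≡ 16^2 = 256 ≡ 62
83^32 ≡ 62^2 = 3844 ≡ 61
83^64 ≡ 61^2 = 3721 ≡ 35
76 = 64 + 8 + 4, so 83^76 ≡ 35·16·4 ≡ 9 (mod 97)
Right side y^r · r^s mod p:
63^2 = 3969 ≡ 89
63^4 ≡ 89^2 = 7921 ≡ 64
63^8 ≡ 64^2 = 4096 ≡ 22
63^16 ≡ 22^2 = 484 ≡ 96
21 = 16 + 4 + 1, so 63^21 ≡ 96·64·63 ≡ 42 (mod 97)
21^1 mod 97 = 21
42·21 = 882 ≡ 9 (mod 97)
9 ≡ 9 (mod 97), so the signature is genuine.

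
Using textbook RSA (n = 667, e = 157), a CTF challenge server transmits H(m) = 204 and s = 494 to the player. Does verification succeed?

s^2 ≡ 494^2 = 244036 ≡ 581
s^4 ≡ 581^2 = 337561 ≡ 59
s^8 ≡ 59^2 = 3481 ≡ 146
s^16 ≡ 146^2 = 21316 ≡ 639
s^32 ≡ 639^2 = 408321 ≡ 117
s^64 ≡ 117^2 = 13689 ≡ 349
s^128 ≡ 349^2 = 121801 ≡ 407
157 = 128 + 16 + 8 + 4 + 1, so s^157 ≡ 407·639·146·59·494 ≡ 204 (mod 667)
s^157 mod 667 = 204 matches H(m).

passes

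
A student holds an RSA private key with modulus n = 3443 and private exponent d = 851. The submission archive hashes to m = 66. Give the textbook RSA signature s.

1738

m^851 mod 3443 = 1738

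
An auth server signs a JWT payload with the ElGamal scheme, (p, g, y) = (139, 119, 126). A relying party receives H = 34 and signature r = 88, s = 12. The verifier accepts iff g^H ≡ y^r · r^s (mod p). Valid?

Left side g^H mod p:
Squares mod 139: 119^1≡119, 119^2≡122, 119^4≡11, 119^8≡121, 119^16≡46, 119^32≡31
34 = 32 + 2, so 119^34 ≡ 31·122 ≡ 29 (mod 139)
Right side y^r · r^s mod p:
Squares mod 139: 126^1≡126, 126^2≡30, 126^4≡66, 126^8≡47, 126^16≡124, 126^32≡86, 126^64≡29
88 = 64 + 16 + 8, so 126^88 ≡ 29·124·47 ≡ 127 (mod 139)
Squares mod 139: 88^1≡88, 88^2≡99, 88^4≡71, 88^8≡37
12 = 8 + 4, so 88^12 ≡ 37·71 ≡ 125 (mod 139)
127·125 = 15875 ≡ 29 (mod 139)
29 ≡ 29 (mod 139), so the signature is genuine.

yes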